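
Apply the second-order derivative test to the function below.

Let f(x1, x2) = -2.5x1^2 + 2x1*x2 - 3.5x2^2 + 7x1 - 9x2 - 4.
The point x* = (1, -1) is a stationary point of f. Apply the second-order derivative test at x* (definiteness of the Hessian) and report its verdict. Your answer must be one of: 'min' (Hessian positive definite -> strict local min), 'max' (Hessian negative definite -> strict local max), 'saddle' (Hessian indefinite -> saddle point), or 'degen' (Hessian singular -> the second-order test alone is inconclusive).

Compute the Hessian H = grad^2 f:
  H = [[-5, 2], [2, -7]]
Verify stationarity: grad f(x*) = H x* + g = (0, 0).
Eigenvalues of H: -8.2361, -3.7639.
Both eigenvalues < 0, so H is negative definite -> x* is a strict local max.

max


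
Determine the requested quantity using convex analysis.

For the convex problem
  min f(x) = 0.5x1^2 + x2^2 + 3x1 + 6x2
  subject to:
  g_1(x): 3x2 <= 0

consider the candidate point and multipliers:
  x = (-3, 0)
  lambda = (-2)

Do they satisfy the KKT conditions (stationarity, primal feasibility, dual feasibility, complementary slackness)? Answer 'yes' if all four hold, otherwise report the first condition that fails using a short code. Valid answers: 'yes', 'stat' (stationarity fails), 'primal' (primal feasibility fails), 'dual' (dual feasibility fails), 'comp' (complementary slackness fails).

Gradient of f: grad f(x) = Q x + c = (0, 6)
Constraint values g_i(x) = a_i^T x - b_i:
  g_1((-3, 0)) = 0
Stationarity residual: grad f(x) + sum_i lambda_i a_i = (0, 0)
  -> stationarity OK
Primal feasibility (all g_i <= 0): OK
Dual feasibility (all lambda_i >= 0): FAILS
Complementary slackness (lambda_i * g_i(x) = 0 for all i): OK

Verdict: the first failing condition is dual_feasibility -> dual.

dual


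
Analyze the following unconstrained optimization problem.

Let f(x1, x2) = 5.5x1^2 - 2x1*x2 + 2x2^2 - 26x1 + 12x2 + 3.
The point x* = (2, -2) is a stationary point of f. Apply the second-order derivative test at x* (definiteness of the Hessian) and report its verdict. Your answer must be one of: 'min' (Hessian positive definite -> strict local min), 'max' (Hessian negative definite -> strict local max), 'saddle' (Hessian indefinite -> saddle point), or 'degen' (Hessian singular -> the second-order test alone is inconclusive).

Compute the Hessian H = grad^2 f:
  H = [[11, -2], [-2, 4]]
Verify stationarity: grad f(x*) = H x* + g = (0, 0).
Eigenvalues of H: 3.4689, 11.5311.
Both eigenvalues > 0, so H is positive definite -> x* is a strict local min.

min


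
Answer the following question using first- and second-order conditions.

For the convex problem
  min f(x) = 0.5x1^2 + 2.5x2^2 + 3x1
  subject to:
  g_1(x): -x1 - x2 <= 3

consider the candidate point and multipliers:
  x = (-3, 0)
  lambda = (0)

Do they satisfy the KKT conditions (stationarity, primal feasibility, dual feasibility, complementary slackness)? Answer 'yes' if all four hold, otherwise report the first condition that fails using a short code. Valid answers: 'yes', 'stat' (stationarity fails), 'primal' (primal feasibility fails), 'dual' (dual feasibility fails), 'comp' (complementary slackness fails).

Gradient of f: grad f(x) = Q x + c = (0, 0)
Constraint values g_i(x) = a_i^T x - b_i:
  g_1((-3, 0)) = 0
Stationarity residual: grad f(x) + sum_i lambda_i a_i = (0, 0)
  -> stationarity OK
Primal feasibility (all g_i <= 0): OK
Dual feasibility (all lambda_i >= 0): OK
Complementary slackness (lambda_i * g_i(x) = 0 for all i): OK

Verdict: yes, KKT holds.

yes


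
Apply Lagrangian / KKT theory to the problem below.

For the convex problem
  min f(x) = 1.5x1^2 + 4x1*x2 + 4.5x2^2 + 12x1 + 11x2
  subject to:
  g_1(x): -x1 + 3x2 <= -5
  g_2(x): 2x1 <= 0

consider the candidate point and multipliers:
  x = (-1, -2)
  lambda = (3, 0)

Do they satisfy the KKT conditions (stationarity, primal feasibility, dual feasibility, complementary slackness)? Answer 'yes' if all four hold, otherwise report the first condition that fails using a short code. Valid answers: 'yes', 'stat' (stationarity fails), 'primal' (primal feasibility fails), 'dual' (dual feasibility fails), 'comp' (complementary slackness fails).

Gradient of f: grad f(x) = Q x + c = (1, -11)
Constraint values g_i(x) = a_i^T x - b_i:
  g_1((-1, -2)) = 0
  g_2((-1, -2)) = -2
Stationarity residual: grad f(x) + sum_i lambda_i a_i = (-2, -2)
  -> stationarity FAILS
Primal feasibility (all g_i <= 0): OK
Dual feasibility (all lambda_i >= 0): OK
Complementary slackness (lambda_i * g_i(x) = 0 for all i): OK

Verdict: the first failing condition is stationarity -> stat.

stat


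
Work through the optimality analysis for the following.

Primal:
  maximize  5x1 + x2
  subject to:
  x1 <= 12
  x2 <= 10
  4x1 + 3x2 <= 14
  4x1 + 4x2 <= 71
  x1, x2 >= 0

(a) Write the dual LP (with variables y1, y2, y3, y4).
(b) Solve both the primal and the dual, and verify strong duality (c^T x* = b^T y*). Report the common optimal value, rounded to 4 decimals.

The standard primal-dual pair for 'max c^T x s.t. A x <= b, x >= 0' is:
  Dual:  min b^T y  s.t.  A^T y >= c,  y >= 0.

So the dual LP is:
  minimize  12y1 + 10y2 + 14y3 + 71y4
  subject to:
    y1 + 4y3 + 4y4 >= 5
    y2 + 3y3 + 4y4 >= 1
    y1, y2, y3, y4 >= 0

Solving the primal: x* = (3.5, 0).
  primal value c^T x* = 17.5.
Solving the dual: y* = (0, 0, 1.25, 0).
  dual value b^T y* = 17.5.
Strong duality: c^T x* = b^T y*. Confirmed.

17.5


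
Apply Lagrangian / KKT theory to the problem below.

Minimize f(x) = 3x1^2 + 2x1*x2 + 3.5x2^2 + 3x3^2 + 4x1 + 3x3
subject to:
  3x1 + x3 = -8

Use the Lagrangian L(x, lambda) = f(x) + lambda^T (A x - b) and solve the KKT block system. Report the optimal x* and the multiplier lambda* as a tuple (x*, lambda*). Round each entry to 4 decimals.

Form the Lagrangian:
  L(x, lambda) = (1/2) x^T Q x + c^T x + lambda^T (A x - b)
Stationarity (grad_x L = 0): Q x + c + A^T lambda = 0.
Primal feasibility: A x = b.

This gives the KKT block system:
  [ Q   A^T ] [ x     ]   [-c ]
  [ A    0  ] [ lambda ] = [ b ]

Solving the linear system:
  x*      = (-2.3389, 0.6683, -0.9832)
  lambda* = (2.899)
  f(x*)   = 5.4435

x* = (-2.3389, 0.6683, -0.9832), lambda* = (2.899)


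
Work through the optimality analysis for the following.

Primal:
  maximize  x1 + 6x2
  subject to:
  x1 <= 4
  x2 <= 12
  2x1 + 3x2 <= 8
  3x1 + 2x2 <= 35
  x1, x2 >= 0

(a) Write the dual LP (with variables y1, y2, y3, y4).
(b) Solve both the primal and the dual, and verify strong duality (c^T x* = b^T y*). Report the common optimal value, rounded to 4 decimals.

The standard primal-dual pair for 'max c^T x s.t. A x <= b, x >= 0' is:
  Dual:  min b^T y  s.t.  A^T y >= c,  y >= 0.

So the dual LP is:
  minimize  4y1 + 12y2 + 8y3 + 35y4
  subject to:
    y1 + 2y3 + 3y4 >= 1
    y2 + 3y3 + 2y4 >= 6
    y1, y2, y3, y4 >= 0

Solving the primal: x* = (0, 2.6667).
  primal value c^T x* = 16.
Solving the dual: y* = (0, 0, 2, 0).
  dual value b^T y* = 16.
Strong duality: c^T x* = b^T y*. Confirmed.

16


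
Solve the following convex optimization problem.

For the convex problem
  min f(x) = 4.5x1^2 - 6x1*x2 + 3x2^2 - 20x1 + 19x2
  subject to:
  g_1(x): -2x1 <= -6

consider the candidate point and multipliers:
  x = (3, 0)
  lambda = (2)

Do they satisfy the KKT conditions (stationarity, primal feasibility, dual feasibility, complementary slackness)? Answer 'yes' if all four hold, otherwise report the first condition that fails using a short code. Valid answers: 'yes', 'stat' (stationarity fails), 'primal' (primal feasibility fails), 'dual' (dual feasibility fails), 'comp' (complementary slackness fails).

Gradient of f: grad f(x) = Q x + c = (7, 1)
Constraint values g_i(x) = a_i^T x - b_i:
  g_1((3, 0)) = 0
Stationarity residual: grad f(x) + sum_i lambda_i a_i = (3, 1)
  -> stationarity FAILS
Primal feasibility (all g_i <= 0): OK
Dual feasibility (all lambda_i >= 0): OK
Complementary slackness (lambda_i * g_i(x) = 0 for all i): OK

Verdict: the first failing condition is stationarity -> stat.

stat


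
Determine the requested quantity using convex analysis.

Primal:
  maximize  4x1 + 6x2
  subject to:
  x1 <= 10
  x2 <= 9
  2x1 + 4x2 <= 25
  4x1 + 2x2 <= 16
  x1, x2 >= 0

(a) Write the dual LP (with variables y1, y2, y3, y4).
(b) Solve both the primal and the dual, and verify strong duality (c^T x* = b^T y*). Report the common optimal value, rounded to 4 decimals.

The standard primal-dual pair for 'max c^T x s.t. A x <= b, x >= 0' is:
  Dual:  min b^T y  s.t.  A^T y >= c,  y >= 0.

So the dual LP is:
  minimize  10y1 + 9y2 + 25y3 + 16y4
  subject to:
    y1 + 2y3 + 4y4 >= 4
    y2 + 4y3 + 2y4 >= 6
    y1, y2, y3, y4 >= 0

Solving the primal: x* = (1.1667, 5.6667).
  primal value c^T x* = 38.6667.
Solving the dual: y* = (0, 0, 1.3333, 0.3333).
  dual value b^T y* = 38.6667.
Strong duality: c^T x* = b^T y*. Confirmed.

38.6667


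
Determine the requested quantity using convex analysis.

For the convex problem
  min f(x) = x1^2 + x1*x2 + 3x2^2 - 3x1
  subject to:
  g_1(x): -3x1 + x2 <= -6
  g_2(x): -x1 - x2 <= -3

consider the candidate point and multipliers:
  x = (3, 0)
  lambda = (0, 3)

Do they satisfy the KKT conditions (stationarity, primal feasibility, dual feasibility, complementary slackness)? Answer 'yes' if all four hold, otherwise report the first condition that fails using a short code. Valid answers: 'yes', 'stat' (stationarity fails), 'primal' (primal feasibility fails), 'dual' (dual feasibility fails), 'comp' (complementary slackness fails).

Gradient of f: grad f(x) = Q x + c = (3, 3)
Constraint values g_i(x) = a_i^T x - b_i:
  g_1((3, 0)) = -3
  g_2((3, 0)) = 0
Stationarity residual: grad f(x) + sum_i lambda_i a_i = (0, 0)
  -> stationarity OK
Primal feasibility (all g_i <= 0): OK
Dual feasibility (all lambda_i >= 0): OK
Complementary slackness (lambda_i * g_i(x) = 0 for all i): OK

Verdict: yes, KKT holds.

yes


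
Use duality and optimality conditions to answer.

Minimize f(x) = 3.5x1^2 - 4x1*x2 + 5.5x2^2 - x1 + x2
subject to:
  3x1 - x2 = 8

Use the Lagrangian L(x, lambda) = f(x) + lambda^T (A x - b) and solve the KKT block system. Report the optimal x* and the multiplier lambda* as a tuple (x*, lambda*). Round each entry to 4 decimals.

Form the Lagrangian:
  L(x, lambda) = (1/2) x^T Q x + c^T x + lambda^T (A x - b)
Stationarity (grad_x L = 0): Q x + c + A^T lambda = 0.
Primal feasibility: A x = b.

This gives the KKT block system:
  [ Q   A^T ] [ x     ]   [-c ]
  [ A    0  ] [ lambda ] = [ b ]

Solving the linear system:
  x*      = (2.8049, 0.4146)
  lambda* = (-5.6585)
  f(x*)   = 21.439

x* = (2.8049, 0.4146), lambda* = (-5.6585)


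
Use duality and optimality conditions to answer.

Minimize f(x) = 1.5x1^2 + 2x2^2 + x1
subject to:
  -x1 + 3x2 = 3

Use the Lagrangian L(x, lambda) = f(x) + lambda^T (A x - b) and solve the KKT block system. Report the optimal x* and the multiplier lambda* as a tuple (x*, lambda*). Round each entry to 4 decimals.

Form the Lagrangian:
  L(x, lambda) = (1/2) x^T Q x + c^T x + lambda^T (A x - b)
Stationarity (grad_x L = 0): Q x + c + A^T lambda = 0.
Primal feasibility: A x = b.

This gives the KKT block system:
  [ Q   A^T ] [ x     ]   [-c ]
  [ A    0  ] [ lambda ] = [ b ]

Solving the linear system:
  x*      = (-0.6774, 0.7742)
  lambda* = (-1.0323)
  f(x*)   = 1.2097

x* = (-0.6774, 0.7742), lambda* = (-1.0323)


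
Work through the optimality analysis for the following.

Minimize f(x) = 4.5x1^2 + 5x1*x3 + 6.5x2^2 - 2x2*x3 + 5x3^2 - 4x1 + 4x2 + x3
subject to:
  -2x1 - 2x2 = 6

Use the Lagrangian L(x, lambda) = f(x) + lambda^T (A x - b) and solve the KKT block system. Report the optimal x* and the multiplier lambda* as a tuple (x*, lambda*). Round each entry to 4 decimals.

Form the Lagrangian:
  L(x, lambda) = (1/2) x^T Q x + c^T x + lambda^T (A x - b)
Stationarity (grad_x L = 0): Q x + c + A^T lambda = 0.
Primal feasibility: A x = b.

This gives the KKT block system:
  [ Q   A^T ] [ x     ]   [-c ]
  [ A    0  ] [ lambda ] = [ b ]

Solving the linear system:
  x*      = (-1.5263, -1.4737, 0.3684)
  lambda* = (-7.9474)
  f(x*)   = 24.1316

x* = (-1.5263, -1.4737, 0.3684), lambda* = (-7.9474)


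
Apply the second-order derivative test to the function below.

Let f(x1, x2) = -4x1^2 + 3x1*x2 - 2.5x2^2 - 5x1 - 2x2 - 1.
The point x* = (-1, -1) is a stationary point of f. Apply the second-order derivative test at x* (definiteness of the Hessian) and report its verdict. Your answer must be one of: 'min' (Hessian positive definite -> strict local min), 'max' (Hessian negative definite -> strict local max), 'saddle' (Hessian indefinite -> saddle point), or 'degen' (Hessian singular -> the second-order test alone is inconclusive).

Compute the Hessian H = grad^2 f:
  H = [[-8, 3], [3, -5]]
Verify stationarity: grad f(x*) = H x* + g = (0, 0).
Eigenvalues of H: -9.8541, -3.1459.
Both eigenvalues < 0, so H is negative definite -> x* is a strict local max.

max


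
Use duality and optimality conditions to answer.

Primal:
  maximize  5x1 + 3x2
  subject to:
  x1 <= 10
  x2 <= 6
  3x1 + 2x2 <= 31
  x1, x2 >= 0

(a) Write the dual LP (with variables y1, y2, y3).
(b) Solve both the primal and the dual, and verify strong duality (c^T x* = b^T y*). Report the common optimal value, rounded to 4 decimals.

The standard primal-dual pair for 'max c^T x s.t. A x <= b, x >= 0' is:
  Dual:  min b^T y  s.t.  A^T y >= c,  y >= 0.

So the dual LP is:
  minimize  10y1 + 6y2 + 31y3
  subject to:
    y1 + 3y3 >= 5
    y2 + 2y3 >= 3
    y1, y2, y3 >= 0

Solving the primal: x* = (10, 0.5).
  primal value c^T x* = 51.5.
Solving the dual: y* = (0.5, 0, 1.5).
  dual value b^T y* = 51.5.
Strong duality: c^T x* = b^T y*. Confirmed.

51.5


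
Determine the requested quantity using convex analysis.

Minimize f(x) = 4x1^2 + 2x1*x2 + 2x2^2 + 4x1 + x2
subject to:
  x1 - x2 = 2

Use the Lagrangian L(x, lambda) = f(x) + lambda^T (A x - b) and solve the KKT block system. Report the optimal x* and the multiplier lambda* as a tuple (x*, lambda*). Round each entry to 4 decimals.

Form the Lagrangian:
  L(x, lambda) = (1/2) x^T Q x + c^T x + lambda^T (A x - b)
Stationarity (grad_x L = 0): Q x + c + A^T lambda = 0.
Primal feasibility: A x = b.

This gives the KKT block system:
  [ Q   A^T ] [ x     ]   [-c ]
  [ A    0  ] [ lambda ] = [ b ]

Solving the linear system:
  x*      = (0.4375, -1.5625)
  lambda* = (-4.375)
  f(x*)   = 4.4688

x* = (0.4375, -1.5625), lambda* = (-4.375)


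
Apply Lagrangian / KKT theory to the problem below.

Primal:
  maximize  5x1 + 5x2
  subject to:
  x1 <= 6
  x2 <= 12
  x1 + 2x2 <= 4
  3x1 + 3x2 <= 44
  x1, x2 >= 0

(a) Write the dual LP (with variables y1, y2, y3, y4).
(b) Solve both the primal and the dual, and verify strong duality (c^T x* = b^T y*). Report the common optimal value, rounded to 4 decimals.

The standard primal-dual pair for 'max c^T x s.t. A x <= b, x >= 0' is:
  Dual:  min b^T y  s.t.  A^T y >= c,  y >= 0.

So the dual LP is:
  minimize  6y1 + 12y2 + 4y3 + 44y4
  subject to:
    y1 + y3 + 3y4 >= 5
    y2 + 2y3 + 3y4 >= 5
    y1, y2, y3, y4 >= 0

Solving the primal: x* = (4, 0).
  primal value c^T x* = 20.
Solving the dual: y* = (0, 0, 5, 0).
  dual value b^T y* = 20.
Strong duality: c^T x* = b^T y*. Confirmed.

20


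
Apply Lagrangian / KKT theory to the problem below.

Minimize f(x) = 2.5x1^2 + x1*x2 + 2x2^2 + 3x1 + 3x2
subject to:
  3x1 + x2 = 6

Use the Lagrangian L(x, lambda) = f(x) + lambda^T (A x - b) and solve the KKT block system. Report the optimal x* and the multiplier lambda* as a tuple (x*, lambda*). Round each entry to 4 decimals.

Form the Lagrangian:
  L(x, lambda) = (1/2) x^T Q x + c^T x + lambda^T (A x - b)
Stationarity (grad_x L = 0): Q x + c + A^T lambda = 0.
Primal feasibility: A x = b.

This gives the KKT block system:
  [ Q   A^T ] [ x     ]   [-c ]
  [ A    0  ] [ lambda ] = [ b ]

Solving the linear system:
  x*      = (2.0571, -0.1714)
  lambda* = (-4.3714)
  f(x*)   = 15.9429

x* = (2.0571, -0.1714), lambda* = (-4.3714)


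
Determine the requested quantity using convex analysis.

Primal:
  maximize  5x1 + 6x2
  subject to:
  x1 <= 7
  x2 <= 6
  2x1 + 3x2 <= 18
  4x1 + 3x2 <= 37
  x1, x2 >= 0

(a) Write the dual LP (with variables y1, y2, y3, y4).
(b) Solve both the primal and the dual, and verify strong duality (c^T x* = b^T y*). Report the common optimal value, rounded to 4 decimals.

The standard primal-dual pair for 'max c^T x s.t. A x <= b, x >= 0' is:
  Dual:  min b^T y  s.t.  A^T y >= c,  y >= 0.

So the dual LP is:
  minimize  7y1 + 6y2 + 18y3 + 37y4
  subject to:
    y1 + 2y3 + 4y4 >= 5
    y2 + 3y3 + 3y4 >= 6
    y1, y2, y3, y4 >= 0

Solving the primal: x* = (7, 1.3333).
  primal value c^T x* = 43.
Solving the dual: y* = (1, 0, 2, 0).
  dual value b^T y* = 43.
Strong duality: c^T x* = b^T y*. Confirmed.

43


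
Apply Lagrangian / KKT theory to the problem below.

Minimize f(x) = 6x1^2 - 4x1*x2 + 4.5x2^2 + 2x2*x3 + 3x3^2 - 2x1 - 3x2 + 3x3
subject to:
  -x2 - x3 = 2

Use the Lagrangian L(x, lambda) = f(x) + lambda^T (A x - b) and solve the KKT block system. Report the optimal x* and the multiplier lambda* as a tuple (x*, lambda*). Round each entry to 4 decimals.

Form the Lagrangian:
  L(x, lambda) = (1/2) x^T Q x + c^T x + lambda^T (A x - b)
Stationarity (grad_x L = 0): Q x + c + A^T lambda = 0.
Primal feasibility: A x = b.

This gives the KKT block system:
  [ Q   A^T ] [ x     ]   [-c ]
  [ A    0  ] [ lambda ] = [ b ]

Solving the linear system:
  x*      = (0.1207, -0.1379, -1.8621)
  lambda* = (-8.4483)
  f(x*)   = 5.7414

x* = (0.1207, -0.1379, -1.8621), lambda* = (-8.4483)


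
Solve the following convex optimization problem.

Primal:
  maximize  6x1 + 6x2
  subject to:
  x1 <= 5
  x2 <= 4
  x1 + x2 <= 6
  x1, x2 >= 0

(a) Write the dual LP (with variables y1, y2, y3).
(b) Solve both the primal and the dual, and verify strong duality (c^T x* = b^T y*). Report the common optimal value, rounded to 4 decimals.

The standard primal-dual pair for 'max c^T x s.t. A x <= b, x >= 0' is:
  Dual:  min b^T y  s.t.  A^T y >= c,  y >= 0.

So the dual LP is:
  minimize  5y1 + 4y2 + 6y3
  subject to:
    y1 + y3 >= 6
    y2 + y3 >= 6
    y1, y2, y3 >= 0

Solving the primal: x* = (2, 4).
  primal value c^T x* = 36.
Solving the dual: y* = (0, 0, 6).
  dual value b^T y* = 36.
Strong duality: c^T x* = b^T y*. Confirmed.

36


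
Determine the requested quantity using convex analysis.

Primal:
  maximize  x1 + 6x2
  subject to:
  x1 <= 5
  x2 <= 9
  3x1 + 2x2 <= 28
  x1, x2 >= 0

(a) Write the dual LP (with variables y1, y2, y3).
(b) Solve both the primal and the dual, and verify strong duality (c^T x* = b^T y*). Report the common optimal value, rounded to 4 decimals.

The standard primal-dual pair for 'max c^T x s.t. A x <= b, x >= 0' is:
  Dual:  min b^T y  s.t.  A^T y >= c,  y >= 0.

So the dual LP is:
  minimize  5y1 + 9y2 + 28y3
  subject to:
    y1 + 3y3 >= 1
    y2 + 2y3 >= 6
    y1, y2, y3 >= 0

Solving the primal: x* = (3.3333, 9).
  primal value c^T x* = 57.3333.
Solving the dual: y* = (0, 5.3333, 0.3333).
  dual value b^T y* = 57.3333.
Strong duality: c^T x* = b^T y*. Confirmed.

57.3333


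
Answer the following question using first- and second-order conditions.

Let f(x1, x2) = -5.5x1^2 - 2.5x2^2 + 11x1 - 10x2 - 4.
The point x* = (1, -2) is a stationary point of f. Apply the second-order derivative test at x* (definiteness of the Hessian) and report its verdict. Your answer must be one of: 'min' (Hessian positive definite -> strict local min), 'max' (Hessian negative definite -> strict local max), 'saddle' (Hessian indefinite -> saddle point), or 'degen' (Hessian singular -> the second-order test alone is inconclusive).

Compute the Hessian H = grad^2 f:
  H = [[-11, 0], [0, -5]]
Verify stationarity: grad f(x*) = H x* + g = (0, 0).
Eigenvalues of H: -11, -5.
Both eigenvalues < 0, so H is negative definite -> x* is a strict local max.

max


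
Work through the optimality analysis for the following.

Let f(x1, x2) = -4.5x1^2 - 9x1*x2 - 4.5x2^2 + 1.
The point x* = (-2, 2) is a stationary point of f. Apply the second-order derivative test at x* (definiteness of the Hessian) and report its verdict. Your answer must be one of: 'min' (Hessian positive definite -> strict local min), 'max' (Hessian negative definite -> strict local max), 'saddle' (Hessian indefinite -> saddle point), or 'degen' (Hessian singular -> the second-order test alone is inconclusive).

Compute the Hessian H = grad^2 f:
  H = [[-9, -9], [-9, -9]]
Verify stationarity: grad f(x*) = H x* + g = (0, 0).
Eigenvalues of H: -18, 0.
H has a zero eigenvalue (singular; negative semidefinite but not definite), so H is neither positive definite, negative definite, nor indefinite. The second-order test alone is inconclusive -> degen.
(Indeed, f is constant along the null direction of H through x*, so x* is not a strict local extremum.)

degen


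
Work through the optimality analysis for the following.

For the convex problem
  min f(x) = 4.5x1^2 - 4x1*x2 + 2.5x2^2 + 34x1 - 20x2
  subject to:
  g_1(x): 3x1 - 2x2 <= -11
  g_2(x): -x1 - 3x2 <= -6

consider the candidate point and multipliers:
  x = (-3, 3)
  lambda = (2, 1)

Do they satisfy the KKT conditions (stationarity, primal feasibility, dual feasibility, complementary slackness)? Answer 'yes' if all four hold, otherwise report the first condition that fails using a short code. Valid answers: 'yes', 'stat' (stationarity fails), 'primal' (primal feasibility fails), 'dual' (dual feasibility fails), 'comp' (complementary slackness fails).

Gradient of f: grad f(x) = Q x + c = (-5, 7)
Constraint values g_i(x) = a_i^T x - b_i:
  g_1((-3, 3)) = -4
  g_2((-3, 3)) = 0
Stationarity residual: grad f(x) + sum_i lambda_i a_i = (0, 0)
  -> stationarity OK
Primal feasibility (all g_i <= 0): OK
Dual feasibility (all lambda_i >= 0): OK
Complementary slackness (lambda_i * g_i(x) = 0 for all i): FAILS

Verdict: the first failing condition is complementary_slackness -> comp.

comp


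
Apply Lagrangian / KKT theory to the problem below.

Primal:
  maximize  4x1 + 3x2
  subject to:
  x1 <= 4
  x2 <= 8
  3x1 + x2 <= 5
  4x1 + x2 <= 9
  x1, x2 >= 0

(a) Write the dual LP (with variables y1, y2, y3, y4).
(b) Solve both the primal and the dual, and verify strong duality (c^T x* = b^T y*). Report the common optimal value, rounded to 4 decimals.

The standard primal-dual pair for 'max c^T x s.t. A x <= b, x >= 0' is:
  Dual:  min b^T y  s.t.  A^T y >= c,  y >= 0.

So the dual LP is:
  minimize  4y1 + 8y2 + 5y3 + 9y4
  subject to:
    y1 + 3y3 + 4y4 >= 4
    y2 + y3 + y4 >= 3
    y1, y2, y3, y4 >= 0

Solving the primal: x* = (0, 5).
  primal value c^T x* = 15.
Solving the dual: y* = (0, 0, 3, 0).
  dual value b^T y* = 15.
Strong duality: c^T x* = b^T y*. Confirmed.

15


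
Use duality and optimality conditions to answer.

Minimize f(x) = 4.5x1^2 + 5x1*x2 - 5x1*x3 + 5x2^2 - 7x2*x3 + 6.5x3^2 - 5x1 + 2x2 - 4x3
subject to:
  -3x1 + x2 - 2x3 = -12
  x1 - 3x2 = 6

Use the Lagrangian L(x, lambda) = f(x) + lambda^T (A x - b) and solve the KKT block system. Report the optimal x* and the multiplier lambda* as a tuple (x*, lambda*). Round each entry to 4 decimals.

Form the Lagrangian:
  L(x, lambda) = (1/2) x^T Q x + c^T x + lambda^T (A x - b)
Stationarity (grad_x L = 0): Q x + c + A^T lambda = 0.
Primal feasibility: A x = b.

This gives the KKT block system:
  [ Q   A^T ] [ x     ]   [-c ]
  [ A    0  ] [ lambda ] = [ b ]

Solving the linear system:
  x*      = (2.8099, -1.0634, 1.2535)
  lambda* = (2.8446, -0.1713)
  f(x*)   = 6.9861

x* = (2.8099, -1.0634, 1.2535), lambda* = (2.8446, -0.1713)


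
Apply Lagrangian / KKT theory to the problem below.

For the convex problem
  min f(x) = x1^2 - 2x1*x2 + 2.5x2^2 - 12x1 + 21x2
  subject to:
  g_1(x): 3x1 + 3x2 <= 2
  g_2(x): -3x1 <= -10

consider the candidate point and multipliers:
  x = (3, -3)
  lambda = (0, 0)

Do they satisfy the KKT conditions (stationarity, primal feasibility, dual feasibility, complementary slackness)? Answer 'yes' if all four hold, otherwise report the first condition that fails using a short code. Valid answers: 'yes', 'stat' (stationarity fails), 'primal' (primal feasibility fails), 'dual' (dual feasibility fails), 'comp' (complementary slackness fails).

Gradient of f: grad f(x) = Q x + c = (0, 0)
Constraint values g_i(x) = a_i^T x - b_i:
  g_1((3, -3)) = -2
  g_2((3, -3)) = 1
Stationarity residual: grad f(x) + sum_i lambda_i a_i = (0, 0)
  -> stationarity OK
Primal feasibility (all g_i <= 0): FAILS
Dual feasibility (all lambda_i >= 0): OK
Complementary slackness (lambda_i * g_i(x) = 0 for all i): OK

Verdict: the first failing condition is primal_feasibility -> primal.

primal


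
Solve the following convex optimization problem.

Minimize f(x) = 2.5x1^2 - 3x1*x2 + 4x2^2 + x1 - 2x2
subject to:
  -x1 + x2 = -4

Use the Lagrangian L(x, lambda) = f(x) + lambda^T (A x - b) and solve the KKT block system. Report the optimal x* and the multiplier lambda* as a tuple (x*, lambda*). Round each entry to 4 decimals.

Form the Lagrangian:
  L(x, lambda) = (1/2) x^T Q x + c^T x + lambda^T (A x - b)
Stationarity (grad_x L = 0): Q x + c + A^T lambda = 0.
Primal feasibility: A x = b.

This gives the KKT block system:
  [ Q   A^T ] [ x     ]   [-c ]
  [ A    0  ] [ lambda ] = [ b ]

Solving the linear system:
  x*      = (3, -1)
  lambda* = (19)
  f(x*)   = 40.5

x* = (3, -1), lambda* = (19)


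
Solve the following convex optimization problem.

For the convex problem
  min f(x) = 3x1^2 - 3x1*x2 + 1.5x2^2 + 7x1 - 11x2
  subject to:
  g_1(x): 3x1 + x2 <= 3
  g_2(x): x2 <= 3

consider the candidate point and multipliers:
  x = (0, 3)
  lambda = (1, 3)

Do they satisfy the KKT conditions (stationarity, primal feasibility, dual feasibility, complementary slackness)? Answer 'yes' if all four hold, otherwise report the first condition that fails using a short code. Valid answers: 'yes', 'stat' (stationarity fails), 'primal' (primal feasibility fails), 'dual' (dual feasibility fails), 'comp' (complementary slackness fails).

Gradient of f: grad f(x) = Q x + c = (-2, -2)
Constraint values g_i(x) = a_i^T x - b_i:
  g_1((0, 3)) = 0
  g_2((0, 3)) = 0
Stationarity residual: grad f(x) + sum_i lambda_i a_i = (1, 2)
  -> stationarity FAILS
Primal feasibility (all g_i <= 0): OK
Dual feasibility (all lambda_i >= 0): OK
Complementary slackness (lambda_i * g_i(x) = 0 for all i): OK

Verdict: the first failing condition is stationarity -> stat.

stat


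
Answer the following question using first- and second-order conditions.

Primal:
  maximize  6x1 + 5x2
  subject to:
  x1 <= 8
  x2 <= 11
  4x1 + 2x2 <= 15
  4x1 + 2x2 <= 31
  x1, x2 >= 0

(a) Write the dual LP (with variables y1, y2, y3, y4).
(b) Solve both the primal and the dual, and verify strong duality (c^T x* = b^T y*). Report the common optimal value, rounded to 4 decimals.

The standard primal-dual pair for 'max c^T x s.t. A x <= b, x >= 0' is:
  Dual:  min b^T y  s.t.  A^T y >= c,  y >= 0.

So the dual LP is:
  minimize  8y1 + 11y2 + 15y3 + 31y4
  subject to:
    y1 + 4y3 + 4y4 >= 6
    y2 + 2y3 + 2y4 >= 5
    y1, y2, y3, y4 >= 0

Solving the primal: x* = (0, 7.5).
  primal value c^T x* = 37.5.
Solving the dual: y* = (0, 0, 2.5, 0).
  dual value b^T y* = 37.5.
Strong duality: c^T x* = b^T y*. Confirmed.

37.5


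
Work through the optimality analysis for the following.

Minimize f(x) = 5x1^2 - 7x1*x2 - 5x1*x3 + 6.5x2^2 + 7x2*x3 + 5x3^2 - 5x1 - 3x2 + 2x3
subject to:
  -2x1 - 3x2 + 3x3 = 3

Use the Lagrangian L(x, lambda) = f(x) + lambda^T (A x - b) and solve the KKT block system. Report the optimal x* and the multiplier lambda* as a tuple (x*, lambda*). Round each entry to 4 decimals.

Form the Lagrangian:
  L(x, lambda) = (1/2) x^T Q x + c^T x + lambda^T (A x - b)
Stationarity (grad_x L = 0): Q x + c + A^T lambda = 0.
Primal feasibility: A x = b.

This gives the KKT block system:
  [ Q   A^T ] [ x     ]   [-c ]
  [ A    0  ] [ lambda ] = [ b ]

Solving the linear system:
  x*      = (0.2204, -0.4285, 0.7185)
  lambda* = (-1.6945)
  f(x*)   = 3.3519

x* = (0.2204, -0.4285, 0.7185), lambda* = (-1.6945)


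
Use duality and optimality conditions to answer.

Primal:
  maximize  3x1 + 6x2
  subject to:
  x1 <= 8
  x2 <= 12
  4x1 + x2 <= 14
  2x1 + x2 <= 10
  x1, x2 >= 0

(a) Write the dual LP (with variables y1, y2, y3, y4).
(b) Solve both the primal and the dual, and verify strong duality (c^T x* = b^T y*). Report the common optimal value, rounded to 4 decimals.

The standard primal-dual pair for 'max c^T x s.t. A x <= b, x >= 0' is:
  Dual:  min b^T y  s.t.  A^T y >= c,  y >= 0.

So the dual LP is:
  minimize  8y1 + 12y2 + 14y3 + 10y4
  subject to:
    y1 + 4y3 + 2y4 >= 3
    y2 + y3 + y4 >= 6
    y1, y2, y3, y4 >= 0

Solving the primal: x* = (0, 10).
  primal value c^T x* = 60.
Solving the dual: y* = (0, 0, 0, 6).
  dual value b^T y* = 60.
Strong duality: c^T x* = b^T y*. Confirmed.

60


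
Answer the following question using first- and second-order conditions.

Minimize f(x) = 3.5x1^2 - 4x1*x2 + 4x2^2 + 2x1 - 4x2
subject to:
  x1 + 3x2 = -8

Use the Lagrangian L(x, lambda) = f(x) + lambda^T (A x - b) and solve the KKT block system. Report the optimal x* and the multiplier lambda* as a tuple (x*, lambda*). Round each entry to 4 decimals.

Form the Lagrangian:
  L(x, lambda) = (1/2) x^T Q x + c^T x + lambda^T (A x - b)
Stationarity (grad_x L = 0): Q x + c + A^T lambda = 0.
Primal feasibility: A x = b.

This gives the KKT block system:
  [ Q   A^T ] [ x     ]   [-c ]
  [ A    0  ] [ lambda ] = [ b ]

Solving the linear system:
  x*      = (-2, -2)
  lambda* = (4)
  f(x*)   = 18

x* = (-2, -2), lambda* = (4)


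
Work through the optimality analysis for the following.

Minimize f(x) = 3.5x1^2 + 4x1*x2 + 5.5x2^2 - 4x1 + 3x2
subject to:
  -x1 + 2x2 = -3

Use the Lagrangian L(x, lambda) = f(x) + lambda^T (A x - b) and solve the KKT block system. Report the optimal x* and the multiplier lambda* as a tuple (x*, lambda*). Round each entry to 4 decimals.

Form the Lagrangian:
  L(x, lambda) = (1/2) x^T Q x + c^T x + lambda^T (A x - b)
Stationarity (grad_x L = 0): Q x + c + A^T lambda = 0.
Primal feasibility: A x = b.

This gives the KKT block system:
  [ Q   A^T ] [ x     ]   [-c ]
  [ A    0  ] [ lambda ] = [ b ]

Solving the linear system:
  x*      = (1.2182, -0.8909)
  lambda* = (0.9636)
  f(x*)   = -2.3273

x* = (1.2182, -0.8909), lambda* = (0.9636)


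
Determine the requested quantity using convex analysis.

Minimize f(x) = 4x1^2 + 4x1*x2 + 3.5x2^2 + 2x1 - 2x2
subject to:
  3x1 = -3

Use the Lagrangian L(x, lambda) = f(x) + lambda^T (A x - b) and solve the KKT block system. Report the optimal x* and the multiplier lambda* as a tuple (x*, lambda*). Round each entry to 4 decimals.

Form the Lagrangian:
  L(x, lambda) = (1/2) x^T Q x + c^T x + lambda^T (A x - b)
Stationarity (grad_x L = 0): Q x + c + A^T lambda = 0.
Primal feasibility: A x = b.

This gives the KKT block system:
  [ Q   A^T ] [ x     ]   [-c ]
  [ A    0  ] [ lambda ] = [ b ]

Solving the linear system:
  x*      = (-1, 0.8571)
  lambda* = (0.8571)
  f(x*)   = -0.5714

x* = (-1, 0.8571), lambda* = (0.8571)


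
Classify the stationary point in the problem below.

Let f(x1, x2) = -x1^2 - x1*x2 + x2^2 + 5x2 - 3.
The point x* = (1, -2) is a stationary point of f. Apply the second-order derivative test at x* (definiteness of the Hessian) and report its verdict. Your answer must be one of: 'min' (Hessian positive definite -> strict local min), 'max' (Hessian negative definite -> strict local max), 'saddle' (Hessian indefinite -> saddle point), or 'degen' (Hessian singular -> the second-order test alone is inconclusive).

Compute the Hessian H = grad^2 f:
  H = [[-2, -1], [-1, 2]]
Verify stationarity: grad f(x*) = H x* + g = (0, 0).
Eigenvalues of H: -2.2361, 2.2361.
Eigenvalues have mixed signs, so H is indefinite -> x* is a saddle point.

saddle


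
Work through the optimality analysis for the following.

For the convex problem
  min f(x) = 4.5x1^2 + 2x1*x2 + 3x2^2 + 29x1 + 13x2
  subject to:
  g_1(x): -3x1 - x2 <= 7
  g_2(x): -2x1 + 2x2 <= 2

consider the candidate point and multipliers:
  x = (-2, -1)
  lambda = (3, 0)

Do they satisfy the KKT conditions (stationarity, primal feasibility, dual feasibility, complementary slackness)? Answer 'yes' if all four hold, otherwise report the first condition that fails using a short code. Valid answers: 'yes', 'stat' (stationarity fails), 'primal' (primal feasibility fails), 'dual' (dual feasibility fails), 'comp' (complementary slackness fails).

Gradient of f: grad f(x) = Q x + c = (9, 3)
Constraint values g_i(x) = a_i^T x - b_i:
  g_1((-2, -1)) = 0
  g_2((-2, -1)) = 0
Stationarity residual: grad f(x) + sum_i lambda_i a_i = (0, 0)
  -> stationarity OK
Primal feasibility (all g_i <= 0): OK
Dual feasibility (all lambda_i >= 0): OK
Complementary slackness (lambda_i * g_i(x) = 0 for all i): OK

Verdict: yes, KKT holds.

yes


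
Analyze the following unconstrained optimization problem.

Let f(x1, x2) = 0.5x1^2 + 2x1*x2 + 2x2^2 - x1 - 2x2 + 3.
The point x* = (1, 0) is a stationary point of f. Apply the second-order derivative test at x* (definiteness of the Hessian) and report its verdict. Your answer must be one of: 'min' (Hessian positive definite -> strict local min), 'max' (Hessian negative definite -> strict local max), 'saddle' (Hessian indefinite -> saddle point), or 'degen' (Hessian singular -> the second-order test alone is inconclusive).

Compute the Hessian H = grad^2 f:
  H = [[1, 2], [2, 4]]
Verify stationarity: grad f(x*) = H x* + g = (0, 0).
Eigenvalues of H: 0, 5.
H has a zero eigenvalue (singular; positive semidefinite but not definite), so H is neither positive definite, negative definite, nor indefinite. The second-order test alone is inconclusive -> degen.
(Indeed, f is constant along the null direction of H through x*, so x* is not a strict local extremum.)

degen


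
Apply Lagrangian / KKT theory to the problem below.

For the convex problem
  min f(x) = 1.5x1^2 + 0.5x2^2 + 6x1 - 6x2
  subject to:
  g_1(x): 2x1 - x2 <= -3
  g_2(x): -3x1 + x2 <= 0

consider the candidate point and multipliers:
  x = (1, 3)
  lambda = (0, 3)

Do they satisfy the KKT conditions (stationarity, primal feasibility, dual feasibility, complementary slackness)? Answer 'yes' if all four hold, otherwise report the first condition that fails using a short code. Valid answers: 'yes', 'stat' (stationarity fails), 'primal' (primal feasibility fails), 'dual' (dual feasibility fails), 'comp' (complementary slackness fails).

Gradient of f: grad f(x) = Q x + c = (9, -3)
Constraint values g_i(x) = a_i^T x - b_i:
  g_1((1, 3)) = 2
  g_2((1, 3)) = 0
Stationarity residual: grad f(x) + sum_i lambda_i a_i = (0, 0)
  -> stationarity OK
Primal feasibility (all g_i <= 0): FAILS
Dual feasibility (all lambda_i >= 0): OK
Complementary slackness (lambda_i * g_i(x) = 0 for all i): OK

Verdict: the first failing condition is primal_feasibility -> primal.

primal


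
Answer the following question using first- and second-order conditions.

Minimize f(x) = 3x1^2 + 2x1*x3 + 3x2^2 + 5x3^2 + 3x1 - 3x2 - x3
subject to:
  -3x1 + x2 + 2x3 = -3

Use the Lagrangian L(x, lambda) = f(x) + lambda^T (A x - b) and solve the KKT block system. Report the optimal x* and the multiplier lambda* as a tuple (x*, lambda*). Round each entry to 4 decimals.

Form the Lagrangian:
  L(x, lambda) = (1/2) x^T Q x + c^T x + lambda^T (A x - b)
Stationarity (grad_x L = 0): Q x + c + A^T lambda = 0.
Primal feasibility: A x = b.

This gives the KKT block system:
  [ Q   A^T ] [ x     ]   [-c ]
  [ A    0  ] [ lambda ] = [ b ]

Solving the linear system:
  x*      = (0.7308, 0.1425, -0.4751)
  lambda* = (2.1448)
  f(x*)   = 4.3371

x* = (0.7308, 0.1425, -0.4751), lambda* = (2.1448)


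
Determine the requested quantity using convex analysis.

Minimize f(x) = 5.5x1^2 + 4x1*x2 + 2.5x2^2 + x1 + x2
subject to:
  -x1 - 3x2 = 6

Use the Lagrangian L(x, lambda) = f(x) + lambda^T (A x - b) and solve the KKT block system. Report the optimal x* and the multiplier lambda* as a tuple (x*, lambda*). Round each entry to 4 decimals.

Form the Lagrangian:
  L(x, lambda) = (1/2) x^T Q x + c^T x + lambda^T (A x - b)
Stationarity (grad_x L = 0): Q x + c + A^T lambda = 0.
Primal feasibility: A x = b.

This gives the KKT block system:
  [ Q   A^T ] [ x     ]   [-c ]
  [ A    0  ] [ lambda ] = [ b ]

Solving the linear system:
  x*      = (0.45, -2.15)
  lambda* = (-2.65)
  f(x*)   = 7.1

x* = (0.45, -2.15), lambda* = (-2.65)


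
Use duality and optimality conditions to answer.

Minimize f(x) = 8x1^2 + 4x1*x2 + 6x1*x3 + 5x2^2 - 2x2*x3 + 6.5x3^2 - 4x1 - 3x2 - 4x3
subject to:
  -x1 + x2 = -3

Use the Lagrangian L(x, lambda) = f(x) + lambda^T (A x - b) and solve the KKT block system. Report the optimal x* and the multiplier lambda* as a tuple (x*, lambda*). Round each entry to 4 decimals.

Form the Lagrangian:
  L(x, lambda) = (1/2) x^T Q x + c^T x + lambda^T (A x - b)
Stationarity (grad_x L = 0): Q x + c + A^T lambda = 0.
Primal feasibility: A x = b.

This gives the KKT block system:
  [ Q   A^T ] [ x     ]   [-c ]
  [ A    0  ] [ lambda ] = [ b ]

Solving the linear system:
  x*      = (1.5141, -1.4859, -0.6197)
  lambda* = (10.5634)
  f(x*)   = 16.2852

x* = (1.5141, -1.4859, -0.6197), lambda* = (10.5634)


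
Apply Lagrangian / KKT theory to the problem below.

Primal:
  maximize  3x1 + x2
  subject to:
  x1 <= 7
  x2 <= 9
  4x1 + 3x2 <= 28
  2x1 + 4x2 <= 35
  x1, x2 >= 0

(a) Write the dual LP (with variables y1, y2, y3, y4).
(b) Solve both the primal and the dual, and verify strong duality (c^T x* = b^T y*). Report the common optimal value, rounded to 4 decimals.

The standard primal-dual pair for 'max c^T x s.t. A x <= b, x >= 0' is:
  Dual:  min b^T y  s.t.  A^T y >= c,  y >= 0.

So the dual LP is:
  minimize  7y1 + 9y2 + 28y3 + 35y4
  subject to:
    y1 + 4y3 + 2y4 >= 3
    y2 + 3y3 + 4y4 >= 1
    y1, y2, y3, y4 >= 0

Solving the primal: x* = (7, 0).
  primal value c^T x* = 21.
Solving the dual: y* = (1.6667, 0, 0.3333, 0).
  dual value b^T y* = 21.
Strong duality: c^T x* = b^T y*. Confirmed.

21


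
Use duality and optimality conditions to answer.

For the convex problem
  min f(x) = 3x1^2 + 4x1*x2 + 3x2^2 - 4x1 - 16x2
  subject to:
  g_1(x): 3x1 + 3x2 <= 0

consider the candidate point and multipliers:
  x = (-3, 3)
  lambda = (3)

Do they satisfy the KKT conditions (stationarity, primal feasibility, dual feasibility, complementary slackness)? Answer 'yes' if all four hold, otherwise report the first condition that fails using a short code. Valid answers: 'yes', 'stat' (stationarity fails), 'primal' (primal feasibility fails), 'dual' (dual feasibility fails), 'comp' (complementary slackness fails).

Gradient of f: grad f(x) = Q x + c = (-10, -10)
Constraint values g_i(x) = a_i^T x - b_i:
  g_1((-3, 3)) = 0
Stationarity residual: grad f(x) + sum_i lambda_i a_i = (-1, -1)
  -> stationarity FAILS
Primal feasibility (all g_i <= 0): OK
Dual feasibility (all lambda_i >= 0): OK
Complementary slackness (lambda_i * g_i(x) = 0 for all i): OK

Verdict: the first failing condition is stationarity -> stat.

stat


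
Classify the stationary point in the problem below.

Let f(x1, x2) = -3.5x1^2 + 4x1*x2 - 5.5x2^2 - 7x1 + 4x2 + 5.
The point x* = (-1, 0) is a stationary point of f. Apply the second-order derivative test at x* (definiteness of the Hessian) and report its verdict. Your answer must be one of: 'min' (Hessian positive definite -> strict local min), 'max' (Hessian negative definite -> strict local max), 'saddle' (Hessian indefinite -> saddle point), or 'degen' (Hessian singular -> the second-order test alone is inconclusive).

Compute the Hessian H = grad^2 f:
  H = [[-7, 4], [4, -11]]
Verify stationarity: grad f(x*) = H x* + g = (0, 0).
Eigenvalues of H: -13.4721, -4.5279.
Both eigenvalues < 0, so H is negative definite -> x* is a strict local max.

max


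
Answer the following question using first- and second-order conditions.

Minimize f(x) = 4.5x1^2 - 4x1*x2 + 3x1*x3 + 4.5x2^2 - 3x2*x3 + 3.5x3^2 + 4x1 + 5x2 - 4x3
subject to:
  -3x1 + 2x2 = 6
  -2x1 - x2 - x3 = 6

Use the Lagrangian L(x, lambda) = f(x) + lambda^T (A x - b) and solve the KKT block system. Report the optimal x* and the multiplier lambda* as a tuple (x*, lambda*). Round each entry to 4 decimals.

Form the Lagrangian:
  L(x, lambda) = (1/2) x^T Q x + c^T x + lambda^T (A x - b)
Stationarity (grad_x L = 0): Q x + c + A^T lambda = 0.
Primal feasibility: A x = b.

This gives the KKT block system:
  [ Q   A^T ] [ x     ]   [-c ]
  [ A    0  ] [ lambda ] = [ b ]

Solving the linear system:
  x*      = (-2.815, -1.2225, 0.8524)
  lambda* = (-2.7555, -2.8106)
  f(x*)   = 6.3073

x* = (-2.815, -1.2225, 0.8524), lambda* = (-2.7555, -2.8106)
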